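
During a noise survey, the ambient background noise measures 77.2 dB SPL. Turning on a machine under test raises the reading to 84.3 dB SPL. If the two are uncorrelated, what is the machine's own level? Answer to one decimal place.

83.4 dB SPL

Background correction is a power subtraction:
L_src = 10·log₁₀(10^(84.3/10) − 10^(77.2/10)) = 10·log₁₀(216700000) = 83.4 dB SPL.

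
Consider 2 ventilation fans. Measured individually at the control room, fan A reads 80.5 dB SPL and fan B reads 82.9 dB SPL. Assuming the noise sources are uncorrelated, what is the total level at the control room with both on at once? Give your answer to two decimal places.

Uncorrelated sources add in intensity (power), not in dB.
L_total = 10·log₁₀(10^(80.5/10) + 10^(82.9/10)) = 10·log₁₀(307200000) = 84.87 dB SPL.

84.87 dB SPL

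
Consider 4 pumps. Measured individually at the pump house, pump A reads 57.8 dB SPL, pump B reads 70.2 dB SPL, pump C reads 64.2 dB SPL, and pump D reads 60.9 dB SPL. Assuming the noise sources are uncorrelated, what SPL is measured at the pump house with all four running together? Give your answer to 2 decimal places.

Uncorrelated sources add in intensity (power), not in dB.
L_total = 10·log₁₀(10^(57.8/10) + 10^(70.2/10) + 10^(64.2/10) + 10^(60.9/10)) = 10·log₁₀(14930000) = 71.74 dB SPL.

71.74 dB SPL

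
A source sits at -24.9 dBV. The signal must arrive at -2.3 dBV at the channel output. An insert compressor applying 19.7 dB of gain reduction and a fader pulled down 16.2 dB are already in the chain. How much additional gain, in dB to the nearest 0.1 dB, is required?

58.5 dB

The required make-up gain is the shortfall in the dB sum.
G = -2.3 − (-24.9) + 19.7 + 16.2 = 58.5 dB.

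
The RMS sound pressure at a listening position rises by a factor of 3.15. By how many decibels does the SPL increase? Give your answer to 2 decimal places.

9.97 dB

Sound pressure is an amplitude quantity: ΔL = 20·log₁₀(p₂/p₁).
20·log₁₀(3.15) = 9.97 dB.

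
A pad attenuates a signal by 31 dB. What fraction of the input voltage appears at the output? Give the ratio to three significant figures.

0.0282

Voltage ratio = 10^(dB/20).
10^(-31/20) = 10^(-1.550) = 0.0282.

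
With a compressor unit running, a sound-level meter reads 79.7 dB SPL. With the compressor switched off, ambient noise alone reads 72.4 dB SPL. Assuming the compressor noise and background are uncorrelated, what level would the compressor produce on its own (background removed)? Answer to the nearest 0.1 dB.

78.8 dB SPL

Background correction is a power subtraction:
L_src = 10·log₁₀(10^(79.7/10) − 10^(72.4/10)) = 10·log₁₀(75950000) = 78.8 dB SPL.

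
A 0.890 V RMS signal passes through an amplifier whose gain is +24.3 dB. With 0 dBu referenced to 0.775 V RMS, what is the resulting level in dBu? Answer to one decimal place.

Input level: 20·log₁₀(0.890/0.775) = 1.20 dBu.
Output: 1.20 + 24.3 = +25.5 dBu.

+25.5 dBu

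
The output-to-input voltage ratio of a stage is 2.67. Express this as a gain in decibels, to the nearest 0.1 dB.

Voltage is an amplitude quantity, so gain = 20·log₁₀(V_out/V_in).
20·log₁₀(2.67) = 8.5 dB.

8.5 dB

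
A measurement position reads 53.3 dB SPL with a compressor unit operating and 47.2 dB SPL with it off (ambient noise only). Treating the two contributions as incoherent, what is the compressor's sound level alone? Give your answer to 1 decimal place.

52.1 dB SPL

Background correction is a power subtraction:
L_src = 10·log₁₀(10^(53.3/10) − 10^(47.2/10)) = 10·log₁₀(161300) = 52.1 dB SPL.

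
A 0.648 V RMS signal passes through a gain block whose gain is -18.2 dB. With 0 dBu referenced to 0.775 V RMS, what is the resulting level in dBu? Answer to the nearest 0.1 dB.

Input level: 20·log₁₀(0.648/0.775) = -1.55 dBu.
Output: -1.55 − 18.2 = -19.8 dBu.

-19.8 dBu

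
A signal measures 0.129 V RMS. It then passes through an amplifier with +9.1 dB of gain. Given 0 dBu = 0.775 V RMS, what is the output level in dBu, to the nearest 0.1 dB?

-6.5 dBu

Input level: 20·log₁₀(0.129/0.775) = -15.57 dBu.
Output: -15.57 + 9.1 = -6.5 dBu.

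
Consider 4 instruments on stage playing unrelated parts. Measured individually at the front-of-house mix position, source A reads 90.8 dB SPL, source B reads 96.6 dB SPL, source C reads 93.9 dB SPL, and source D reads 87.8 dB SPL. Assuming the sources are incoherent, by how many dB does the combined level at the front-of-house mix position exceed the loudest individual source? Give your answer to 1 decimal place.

2.9 dB

Uncorrelated sources add in intensity (power), not in dB.
L_total = 10·log₁₀(10^(90.8/10) + 10^(96.6/10) + 10^(93.9/10) + 10^(87.8/10)) = 99.46 dB SPL.
Excess over the loudest (96.6 dB): 99.46 − 96.6 = 2.9 dB.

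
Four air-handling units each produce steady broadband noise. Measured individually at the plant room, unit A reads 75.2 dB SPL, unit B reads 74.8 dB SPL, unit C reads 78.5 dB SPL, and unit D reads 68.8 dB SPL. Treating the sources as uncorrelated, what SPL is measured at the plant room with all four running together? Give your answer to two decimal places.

Incoherent sources sum as intensities:
L_total = 10·log₁₀(10^(75.2/10) + 10^(74.8/10) + 10^(78.5/10) + 10^(68.8/10)) = 10·log₁₀(141700000) = 81.51 dB SPL.

81.51 dB SPL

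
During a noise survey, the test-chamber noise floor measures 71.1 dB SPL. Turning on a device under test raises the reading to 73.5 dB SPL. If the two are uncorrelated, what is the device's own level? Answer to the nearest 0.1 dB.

Remove the background by subtracting linear intensities:
L_src = 10·log₁₀(10^(73.5/10) − 10^(71.1/10)) = 10·log₁₀(9505000) = 69.8 dB SPL.

69.8 dB SPL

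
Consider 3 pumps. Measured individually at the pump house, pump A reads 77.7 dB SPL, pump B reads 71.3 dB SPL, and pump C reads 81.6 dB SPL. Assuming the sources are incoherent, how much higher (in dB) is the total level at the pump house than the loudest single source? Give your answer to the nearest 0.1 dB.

1.8 dB

Uncorrelated sources add in intensity (power), not in dB.
L_total = 10·log₁₀(10^(77.7/10) + 10^(71.3/10) + 10^(81.6/10)) = 83.36 dB SPL.
Excess over the loudest (81.6 dB): 83.36 − 81.6 = 1.8 dB.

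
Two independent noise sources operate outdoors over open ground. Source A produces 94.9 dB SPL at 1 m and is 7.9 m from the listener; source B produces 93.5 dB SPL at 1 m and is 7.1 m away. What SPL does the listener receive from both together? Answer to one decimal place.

At the listener: L_A = 94.9 − 20·log₁₀(7.9) = 76.95 dB; L_B = 93.5 − 20·log₁₀(7.1) = 76.47 dB.
Combined: 10·log₁₀(10^(76.95/10)+10^(76.47/10)) = 79.7 dB SPL.

79.7 dB SPL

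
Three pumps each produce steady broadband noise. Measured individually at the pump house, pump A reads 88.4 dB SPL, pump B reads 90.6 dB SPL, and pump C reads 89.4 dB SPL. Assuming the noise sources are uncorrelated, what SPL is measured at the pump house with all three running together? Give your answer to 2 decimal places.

Add the sources as powers (linear), then convert back to dB:
L_total = 10·log₁₀(10^(88.4/10) + 10^(90.6/10) + 10^(89.4/10)) = 10·log₁₀(2711000000) = 94.33 dB SPL.

94.33 dB SPL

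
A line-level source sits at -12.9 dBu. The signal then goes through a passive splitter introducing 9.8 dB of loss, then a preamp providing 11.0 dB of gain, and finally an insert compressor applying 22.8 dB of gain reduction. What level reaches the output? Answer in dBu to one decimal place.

-34.5 dBu

Cascaded gains and losses add directly in dB.
-12.9 − 9.8 + 11.0 − 22.8 = -34.5 dBu.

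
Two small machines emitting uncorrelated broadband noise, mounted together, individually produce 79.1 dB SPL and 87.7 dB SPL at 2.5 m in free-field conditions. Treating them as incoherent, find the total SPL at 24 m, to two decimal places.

Combined at 2.5 m: 10·log₁₀(10^(79.1/10)+10^(87.7/10)) = 88.262 dB SPL.
Then apply −20·log₁₀(24/2.5) = -19.645 dB → 68.62 dB SPL.

68.62 dB SPL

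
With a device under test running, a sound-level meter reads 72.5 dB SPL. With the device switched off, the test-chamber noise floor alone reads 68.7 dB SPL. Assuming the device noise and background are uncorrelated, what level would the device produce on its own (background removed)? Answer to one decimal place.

Remove the background by subtracting linear intensities:
L_src = 10·log₁₀(10^(72.5/10) − 10^(68.7/10)) = 10·log₁₀(10370000) = 70.2 dB SPL.

70.2 dB SPL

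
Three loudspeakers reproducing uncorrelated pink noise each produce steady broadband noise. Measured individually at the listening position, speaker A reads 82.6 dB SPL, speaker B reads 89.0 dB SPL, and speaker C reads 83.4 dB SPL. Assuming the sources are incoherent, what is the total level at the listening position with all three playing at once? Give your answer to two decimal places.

90.77 dB SPL

Uncorrelated sources add in intensity (power), not in dB.
L_total = 10·log₁₀(10^(82.6/10) + 10^(89.0/10) + 10^(83.4/10)) = 10·log₁₀(1195000000) = 90.77 dB SPL.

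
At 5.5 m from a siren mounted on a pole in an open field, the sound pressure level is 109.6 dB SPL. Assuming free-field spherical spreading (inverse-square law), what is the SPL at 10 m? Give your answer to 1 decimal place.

104.4 dB SPL

For a point source in a free field, ΔL = −20·log₁₀(d₂/d₁).
ΔL = −20·log₁₀(10/5.5) = -5.19 dB, so L₂ = 109.6 + (-5.19) = 104.4 dB SPL.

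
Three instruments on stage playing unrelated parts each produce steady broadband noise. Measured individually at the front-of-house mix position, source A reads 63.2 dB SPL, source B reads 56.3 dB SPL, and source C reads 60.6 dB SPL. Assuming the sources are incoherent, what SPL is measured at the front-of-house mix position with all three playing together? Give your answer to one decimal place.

Uncorrelated sources add in intensity (power), not in dB.
L_total = 10·log₁₀(10^(63.2/10) + 10^(56.3/10) + 10^(60.6/10)) = 10·log₁₀(3664000) = 65.6 dB SPL.

65.6 dB SPL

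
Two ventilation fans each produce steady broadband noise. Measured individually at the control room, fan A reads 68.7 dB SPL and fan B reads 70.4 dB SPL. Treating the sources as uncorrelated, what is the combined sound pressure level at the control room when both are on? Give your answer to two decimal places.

72.64 dB SPL

Uncorrelated sources add in intensity (power), not in dB.
L_total = 10·log₁₀(10^(68.7/10) + 10^(70.4/10)) = 10·log₁₀(18380000) = 72.64 dB SPL.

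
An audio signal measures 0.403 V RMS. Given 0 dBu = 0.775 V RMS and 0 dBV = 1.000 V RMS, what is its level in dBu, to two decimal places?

-5.68 dBu

dBu = 20·log₁₀(V / 0.775 V).
20·log₁₀(0.403/0.775) = -5.68 dBu.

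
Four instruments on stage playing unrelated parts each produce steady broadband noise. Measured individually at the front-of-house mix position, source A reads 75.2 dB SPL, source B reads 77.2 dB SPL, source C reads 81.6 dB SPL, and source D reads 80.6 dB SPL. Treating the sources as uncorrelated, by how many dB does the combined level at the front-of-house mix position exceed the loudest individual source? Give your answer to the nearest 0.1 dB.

3.8 dB

Incoherent sources sum as intensities:
L_total = 10·log₁₀(10^(75.2/10) + 10^(77.2/10) + 10^(81.6/10) + 10^(80.6/10)) = 85.38 dB SPL.
Excess over the loudest (81.6 dB): 85.38 − 81.6 = 3.8 dB.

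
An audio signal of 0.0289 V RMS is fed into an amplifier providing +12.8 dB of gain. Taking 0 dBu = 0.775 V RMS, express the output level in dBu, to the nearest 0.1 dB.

Input level: 20·log₁₀(0.0289/0.775) = -28.57 dBu.
Output: -28.57 + 12.8 = -15.8 dBu.

-15.8 dBu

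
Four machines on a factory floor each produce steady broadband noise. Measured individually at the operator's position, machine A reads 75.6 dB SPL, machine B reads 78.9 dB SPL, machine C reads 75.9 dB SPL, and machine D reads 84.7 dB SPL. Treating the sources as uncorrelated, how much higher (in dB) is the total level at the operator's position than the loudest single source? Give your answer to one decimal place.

1.8 dB

Uncorrelated sources add in intensity (power), not in dB.
L_total = 10·log₁₀(10^(75.6/10) + 10^(78.9/10) + 10^(75.9/10) + 10^(84.7/10)) = 86.51 dB SPL.
Excess over the loudest (84.7 dB): 86.51 − 84.7 = 1.8 dB.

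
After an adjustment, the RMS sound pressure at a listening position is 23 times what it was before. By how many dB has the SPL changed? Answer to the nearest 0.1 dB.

27.2 dB

SPL change from a pressure ratio uses the 20·log₁₀ form:
20·log₁₀(23) = 27.2 dB.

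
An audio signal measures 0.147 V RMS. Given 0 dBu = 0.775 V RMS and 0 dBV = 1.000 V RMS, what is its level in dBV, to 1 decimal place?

dBV = 20·log₁₀(V / 1.000 V).
20·log₁₀(0.147/1.000) = -16.7 dBV.

-16.7 dBV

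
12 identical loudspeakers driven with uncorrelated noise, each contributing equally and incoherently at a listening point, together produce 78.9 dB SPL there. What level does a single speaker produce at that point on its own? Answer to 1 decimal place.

12 equal incoherent sources add 10·log₁₀(12) = 10.79 dB over one source.
L_one = 78.9 − 10.79 = 68.1 dB SPL.

68.1 dB SPL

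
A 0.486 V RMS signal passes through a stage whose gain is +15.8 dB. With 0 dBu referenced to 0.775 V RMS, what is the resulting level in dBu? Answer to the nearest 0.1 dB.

+11.7 dBu

Input level: 20·log₁₀(0.486/0.775) = -4.05 dBu.
Output: -4.05 + 15.8 = +11.7 dBu.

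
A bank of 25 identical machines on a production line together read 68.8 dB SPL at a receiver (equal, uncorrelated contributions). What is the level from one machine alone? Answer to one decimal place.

25 equal incoherent sources add 10·log₁₀(25) = 13.98 dB over one source.
L_one = 68.8 − 13.98 = 54.8 dB SPL.

54.8 dB SPL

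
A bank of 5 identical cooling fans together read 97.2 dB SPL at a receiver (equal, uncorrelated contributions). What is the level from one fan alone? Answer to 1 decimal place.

5 equal incoherent sources add 10·log₁₀(5) = 6.99 dB over one source.
L_one = 97.2 − 6.99 = 90.2 dB SPL.

90.2 dB SPL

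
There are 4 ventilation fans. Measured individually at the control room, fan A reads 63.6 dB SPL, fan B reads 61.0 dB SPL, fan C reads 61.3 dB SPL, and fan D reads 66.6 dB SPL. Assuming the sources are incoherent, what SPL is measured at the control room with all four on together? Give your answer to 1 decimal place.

69.8 dB SPL

Uncorrelated sources add in intensity (power), not in dB.
L_total = 10·log₁₀(10^(63.6/10) + 10^(61.0/10) + 10^(61.3/10) + 10^(66.6/10)) = 10·log₁₀(9470000) = 69.8 dB SPL.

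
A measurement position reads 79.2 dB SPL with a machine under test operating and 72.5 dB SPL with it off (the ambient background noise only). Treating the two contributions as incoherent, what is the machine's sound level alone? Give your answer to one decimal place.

Subtract intensities: L_src = 10·log₁₀(10^(L_total/10) − 10^(L_bg/10)).
L_src = 10·log₁₀(10^(79.2/10) − 10^(72.5/10)) = 10·log₁₀(65390000) = 78.2 dB SPL.

78.2 dB SPL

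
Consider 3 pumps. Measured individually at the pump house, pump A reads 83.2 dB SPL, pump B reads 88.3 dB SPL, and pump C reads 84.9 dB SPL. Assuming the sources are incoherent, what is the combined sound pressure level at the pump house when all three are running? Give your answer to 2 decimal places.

90.77 dB SPL

Uncorrelated sources add in intensity (power), not in dB.
L_total = 10·log₁₀(10^(83.2/10) + 10^(88.3/10) + 10^(84.9/10)) = 10·log₁₀(1194000000) = 90.77 dB SPL.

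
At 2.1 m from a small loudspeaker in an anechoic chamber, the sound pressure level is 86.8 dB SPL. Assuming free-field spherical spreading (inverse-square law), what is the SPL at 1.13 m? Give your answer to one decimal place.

Inverse-square spreading gives ΔL = −20·log₁₀(d₂/d₁).
ΔL = −20·log₁₀(1.13/2.1) = 5.38 dB, so L₂ = 86.8 + (5.38) = 92.2 dB SPL.

92.2 dB SPL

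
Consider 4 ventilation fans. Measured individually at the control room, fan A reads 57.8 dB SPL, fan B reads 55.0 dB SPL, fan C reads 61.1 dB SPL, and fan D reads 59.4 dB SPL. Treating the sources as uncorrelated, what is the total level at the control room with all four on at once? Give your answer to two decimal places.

Add the sources as powers (linear), then convert back to dB:
L_total = 10·log₁₀(10^(57.8/10) + 10^(55.0/10) + 10^(61.1/10) + 10^(59.4/10)) = 10·log₁₀(3078000) = 64.88 dB SPL.

64.88 dB SPL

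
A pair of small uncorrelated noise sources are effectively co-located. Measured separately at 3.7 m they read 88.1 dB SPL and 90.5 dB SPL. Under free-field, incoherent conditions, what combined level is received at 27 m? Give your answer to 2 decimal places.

75.21 dB SPL

Combined at 3.7 m: 10·log₁₀(10^(88.1/10)+10^(90.5/10)) = 92.474 dB SPL.
Then apply −20·log₁₀(27/3.7) = -17.263 dB → 75.21 dB SPL.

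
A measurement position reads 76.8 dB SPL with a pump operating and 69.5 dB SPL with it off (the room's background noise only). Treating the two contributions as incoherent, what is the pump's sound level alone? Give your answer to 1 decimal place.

75.9 dB SPL

Remove the background by subtracting linear intensities:
L_src = 10·log₁₀(10^(76.8/10) − 10^(69.5/10)) = 10·log₁₀(38950000) = 75.9 dB SPL.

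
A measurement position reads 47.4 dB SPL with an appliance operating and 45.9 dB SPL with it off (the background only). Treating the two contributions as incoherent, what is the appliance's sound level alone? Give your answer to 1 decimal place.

Subtract intensities: L_src = 10·log₁₀(10^(L_total/10) − 10^(L_bg/10)).
L_src = 10·log₁₀(10^(47.4/10) − 10^(45.9/10)) = 10·log₁₀(16050) = 42.1 dB SPL.

42.1 dB SPL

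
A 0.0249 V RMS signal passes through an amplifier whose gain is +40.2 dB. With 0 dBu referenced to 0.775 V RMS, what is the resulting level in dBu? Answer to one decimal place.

Input level: 20·log₁₀(0.0249/0.775) = -29.86 dBu.
Output: -29.86 + 40.2 = +10.3 dBu.

+10.3 dBu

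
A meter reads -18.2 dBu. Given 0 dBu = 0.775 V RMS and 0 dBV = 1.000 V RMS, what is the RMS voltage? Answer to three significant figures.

V = 0.775 V × 10^(-18.2/20).
= 0.775 × 0.1230 = 0.0953 V.

0.0953 V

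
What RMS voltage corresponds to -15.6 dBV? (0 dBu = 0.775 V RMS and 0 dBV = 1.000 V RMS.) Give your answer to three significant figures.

V = 1.000 V × 10^(-15.6/20).
= 1.000 × 0.1660 = 0.166 V.

0.166 V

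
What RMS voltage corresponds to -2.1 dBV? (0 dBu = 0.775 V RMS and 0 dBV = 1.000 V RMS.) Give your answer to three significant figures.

V = 1.000 V × 10^(-2.1/20).
= 1.000 × 0.7852 = 0.785 V.

0.785 V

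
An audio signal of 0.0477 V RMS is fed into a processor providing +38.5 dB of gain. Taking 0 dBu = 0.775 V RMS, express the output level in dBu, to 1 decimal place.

+14.3 dBu

Input level: 20·log₁₀(0.0477/0.775) = -24.22 dBu.
Output: -24.22 + 38.5 = +14.3 dBu.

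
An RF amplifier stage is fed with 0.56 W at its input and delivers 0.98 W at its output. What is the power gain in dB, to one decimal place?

2.4 dB

For a power ratio, dB = 10·log₁₀(P₂/P₁).
10·log₁₀(0.98/0.56) = 10·log₁₀(1.750) = 2.4 dB.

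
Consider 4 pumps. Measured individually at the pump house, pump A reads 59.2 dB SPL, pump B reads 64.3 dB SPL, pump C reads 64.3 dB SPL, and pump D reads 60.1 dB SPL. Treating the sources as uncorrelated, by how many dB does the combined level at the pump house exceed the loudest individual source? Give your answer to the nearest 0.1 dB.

4.3 dB

Uncorrelated sources add in intensity (power), not in dB.
L_total = 10·log₁₀(10^(59.2/10) + 10^(64.3/10) + 10^(64.3/10) + 10^(60.1/10)) = 68.60 dB SPL.
Excess over the loudest (64.3 dB): 68.60 − 64.3 = 4.3 dB.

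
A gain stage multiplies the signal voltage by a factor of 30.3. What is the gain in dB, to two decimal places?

29.63 dB

Voltage ratio → dB uses the 20·log₁₀ form:
20·log₁₀(30.3) = 29.63 dB.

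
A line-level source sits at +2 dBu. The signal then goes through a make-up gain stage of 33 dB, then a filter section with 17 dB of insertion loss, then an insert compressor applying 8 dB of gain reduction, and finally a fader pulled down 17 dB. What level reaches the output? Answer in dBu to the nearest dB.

Gain stages sum in dB:
+2 + 33 − 17 − 8 − 17 = -7 dBu.

-7 dBu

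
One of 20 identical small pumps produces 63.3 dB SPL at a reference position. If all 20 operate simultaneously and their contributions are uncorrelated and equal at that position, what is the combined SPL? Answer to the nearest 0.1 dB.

20 equal incoherent sources raise the level by 10·log₁₀(20) = 13.01 dB.
L_total = 63.3 + 13.01 = 76.3 dB SPL.

76.3 dB SPL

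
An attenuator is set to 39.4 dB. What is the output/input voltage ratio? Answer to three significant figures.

Voltage ratio = 10^(dB/20).
10^(-39.4/20) = 10^(-1.970) = 0.0107.

0.0107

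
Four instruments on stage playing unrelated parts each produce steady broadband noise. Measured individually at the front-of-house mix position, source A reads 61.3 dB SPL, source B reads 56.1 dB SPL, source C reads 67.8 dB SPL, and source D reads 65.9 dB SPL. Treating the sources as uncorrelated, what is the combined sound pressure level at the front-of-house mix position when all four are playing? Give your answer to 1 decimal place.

Incoherent sources sum as intensities:
L_total = 10·log₁₀(10^(61.3/10) + 10^(56.1/10) + 10^(67.8/10) + 10^(65.9/10)) = 10·log₁₀(11670000) = 70.7 dB SPL.

70.7 dB SPL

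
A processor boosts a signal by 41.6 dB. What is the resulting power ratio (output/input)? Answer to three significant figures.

14500

Power ratio = 10^(dB/10).
10^(41.6/10) = 10^(4.160) = 14500.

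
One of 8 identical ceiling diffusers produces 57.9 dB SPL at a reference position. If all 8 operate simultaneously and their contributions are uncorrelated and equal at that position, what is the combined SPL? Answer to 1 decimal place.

8 equal incoherent sources raise the level by 10·log₁₀(8) = 9.03 dB.
L_total = 57.9 + 9.03 = 66.9 dB SPL.

66.9 dB SPL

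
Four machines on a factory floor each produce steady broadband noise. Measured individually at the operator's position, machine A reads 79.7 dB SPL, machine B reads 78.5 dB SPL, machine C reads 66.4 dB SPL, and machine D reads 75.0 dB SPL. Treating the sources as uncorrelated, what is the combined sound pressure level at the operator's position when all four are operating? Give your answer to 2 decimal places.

Uncorrelated sources add in intensity (power), not in dB.
L_total = 10·log₁₀(10^(79.7/10) + 10^(78.5/10) + 10^(66.4/10) + 10^(75.0/10)) = 10·log₁₀(200100000) = 83.01 dB SPL.

83.01 dB SPL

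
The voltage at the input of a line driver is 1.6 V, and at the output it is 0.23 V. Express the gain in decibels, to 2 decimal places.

-16.85 dB

Voltage ratio → dB uses the 20·log₁₀ form:
20·log₁₀(0.23/1.6) = 20·log₁₀(0.1437) = -16.85 dB.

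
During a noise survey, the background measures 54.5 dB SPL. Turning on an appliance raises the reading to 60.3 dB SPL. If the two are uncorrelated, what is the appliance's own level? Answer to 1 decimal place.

Remove the background by subtracting linear intensities:
L_src = 10·log₁₀(10^(60.3/10) − 10^(54.5/10)) = 10·log₁₀(789700) = 59.0 dB SPL.

59.0 dB SPL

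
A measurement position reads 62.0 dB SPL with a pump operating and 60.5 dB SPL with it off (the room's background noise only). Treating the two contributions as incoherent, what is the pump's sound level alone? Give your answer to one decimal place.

Subtract intensities: L_src = 10·log₁₀(10^(L_total/10) − 10^(L_bg/10)).
L_src = 10·log₁₀(10^(62.0/10) − 10^(60.5/10)) = 10·log₁₀(462900) = 56.7 dB SPL.

56.7 dB SPL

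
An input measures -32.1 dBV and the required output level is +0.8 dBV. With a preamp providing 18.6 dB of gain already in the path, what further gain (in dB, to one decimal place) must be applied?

14.3 dB

The required make-up gain is the shortfall in the dB sum.
G = +0.8 − (-32.1) − 18.6 = 14.3 dB.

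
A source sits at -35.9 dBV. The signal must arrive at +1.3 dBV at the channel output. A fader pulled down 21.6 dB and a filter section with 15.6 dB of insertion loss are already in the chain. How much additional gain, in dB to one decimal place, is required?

74.4 dB

The required make-up gain is the shortfall in the dB sum.
G = +1.3 − (-35.9) + 21.6 + 15.6 = 74.4 dB.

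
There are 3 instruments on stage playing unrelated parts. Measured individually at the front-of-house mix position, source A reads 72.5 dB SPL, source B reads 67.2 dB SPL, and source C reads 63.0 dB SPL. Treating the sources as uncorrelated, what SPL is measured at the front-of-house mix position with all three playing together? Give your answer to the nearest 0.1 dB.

Incoherent sources sum as intensities:
L_total = 10·log₁₀(10^(72.5/10) + 10^(67.2/10) + 10^(63.0/10)) = 10·log₁₀(25030000) = 74.0 dB SPL.

74.0 dB SPL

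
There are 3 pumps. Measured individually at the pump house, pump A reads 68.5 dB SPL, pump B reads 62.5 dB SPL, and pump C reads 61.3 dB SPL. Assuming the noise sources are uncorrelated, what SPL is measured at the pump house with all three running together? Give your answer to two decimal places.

Uncorrelated sources add in intensity (power), not in dB.
L_total = 10·log₁₀(10^(68.5/10) + 10^(62.5/10) + 10^(61.3/10)) = 10·log₁₀(10210000) = 70.09 dB SPL.

70.09 dB SPL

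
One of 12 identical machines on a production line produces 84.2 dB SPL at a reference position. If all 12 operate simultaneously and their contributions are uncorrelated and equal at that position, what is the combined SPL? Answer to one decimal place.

95.0 dB SPL

12 equal incoherent sources raise the level by 10·log₁₀(12) = 10.79 dB.
L_total = 84.2 + 10.79 = 95.0 dB SPL.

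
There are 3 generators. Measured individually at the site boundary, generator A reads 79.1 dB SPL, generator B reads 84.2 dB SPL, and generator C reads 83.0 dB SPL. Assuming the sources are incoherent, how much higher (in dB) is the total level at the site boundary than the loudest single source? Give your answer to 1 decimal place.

Uncorrelated sources add in intensity (power), not in dB.
L_total = 10·log₁₀(10^(79.1/10) + 10^(84.2/10) + 10^(83.0/10)) = 87.35 dB SPL.
Excess over the loudest (84.2 dB): 87.35 − 84.2 = 3.2 dB.

3.2 dB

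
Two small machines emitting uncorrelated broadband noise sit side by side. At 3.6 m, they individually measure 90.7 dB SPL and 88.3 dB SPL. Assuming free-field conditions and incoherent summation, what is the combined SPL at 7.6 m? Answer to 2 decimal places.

86.18 dB SPL

Combined at 3.6 m: 10·log₁₀(10^(90.7/10)+10^(88.3/10)) = 92.674 dB SPL.
Then apply −20·log₁₀(7.6/3.6) = -6.490 dB → 86.18 dB SPL.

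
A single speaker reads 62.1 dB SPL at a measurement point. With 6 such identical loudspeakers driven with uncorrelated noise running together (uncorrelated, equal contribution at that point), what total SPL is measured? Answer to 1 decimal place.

6 equal incoherent sources raise the level by 10·log₁₀(6) = 7.78 dB.
L_total = 62.1 + 7.78 = 69.9 dB SPL.

69.9 dB SPL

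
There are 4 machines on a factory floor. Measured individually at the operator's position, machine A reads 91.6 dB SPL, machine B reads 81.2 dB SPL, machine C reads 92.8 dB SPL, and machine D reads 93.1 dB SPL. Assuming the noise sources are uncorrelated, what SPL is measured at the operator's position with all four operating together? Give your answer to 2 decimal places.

97.42 dB SPL

Incoherent sources sum as intensities:
L_total = 10·log₁₀(10^(91.6/10) + 10^(81.2/10) + 10^(92.8/10) + 10^(93.1/10)) = 10·log₁₀(5524000000) = 97.42 dB SPL.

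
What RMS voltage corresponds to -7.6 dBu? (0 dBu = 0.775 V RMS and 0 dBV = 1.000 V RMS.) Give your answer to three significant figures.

0.323 V

V = 0.775 V × 10^(-7.6/20).
= 0.775 × 0.4169 = 0.323 V.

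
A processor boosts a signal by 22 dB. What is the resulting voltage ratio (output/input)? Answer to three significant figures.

Voltage ratio = 10^(dB/20).
10^(22/20) = 10^(1.100) = 12.6.

12.6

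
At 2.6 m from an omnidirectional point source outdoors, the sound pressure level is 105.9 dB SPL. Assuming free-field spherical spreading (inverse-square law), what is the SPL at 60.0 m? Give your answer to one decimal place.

Free-field point source: level drops by 20·log₁₀ of the distance ratio.
ΔL = −20·log₁₀(60.0/2.6) = -27.26 dB, so L₂ = 105.9 + (-27.26) = 78.6 dB SPL.

78.6 dB SPL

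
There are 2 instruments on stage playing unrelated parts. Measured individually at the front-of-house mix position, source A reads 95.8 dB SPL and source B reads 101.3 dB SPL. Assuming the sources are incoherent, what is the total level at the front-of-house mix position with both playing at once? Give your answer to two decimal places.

102.38 dB SPL

Incoherent sources sum as intensities:
L_total = 10·log₁₀(10^(95.8/10) + 10^(101.3/10)) = 10·log₁₀(17292000000) = 102.38 dB SPL.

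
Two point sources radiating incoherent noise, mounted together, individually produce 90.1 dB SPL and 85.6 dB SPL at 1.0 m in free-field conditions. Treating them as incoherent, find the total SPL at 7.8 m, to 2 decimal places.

Combined at 1.0 m: 10·log₁₀(10^(90.1/10)+10^(85.6/10)) = 91.419 dB SPL.
Then apply −20·log₁₀(7.8/1.0) = -17.842 dB → 73.58 dB SPL.

73.58 dB SPL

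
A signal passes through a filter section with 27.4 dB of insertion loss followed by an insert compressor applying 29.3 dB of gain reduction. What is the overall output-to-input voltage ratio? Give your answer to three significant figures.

0.00146

Net gain = (−27.4) + (−29.3) = -56.7 dB.
Voltage ratio = 10^(-56.7/20) = 0.00146.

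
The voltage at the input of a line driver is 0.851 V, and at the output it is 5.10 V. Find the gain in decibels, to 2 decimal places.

15.55 dB

Voltage ratio → dB uses the 20·log₁₀ form:
20·log₁₀(5.10/0.851) = 20·log₁₀(5.993) = 15.55 dB.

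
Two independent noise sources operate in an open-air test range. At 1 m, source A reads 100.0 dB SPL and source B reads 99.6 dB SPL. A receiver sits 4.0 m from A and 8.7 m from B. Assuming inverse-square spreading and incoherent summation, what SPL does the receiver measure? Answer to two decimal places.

At the listener: L_A = 100.0 − 20·log₁₀(4.0) = 87.959 dB; L_B = 99.6 − 20·log₁₀(8.7) = 80.810 dB.
Combined: 10·log₁₀(10^(87.959/10)+10^(80.810/10)) = 88.72 dB SPL.

88.72 dB SPL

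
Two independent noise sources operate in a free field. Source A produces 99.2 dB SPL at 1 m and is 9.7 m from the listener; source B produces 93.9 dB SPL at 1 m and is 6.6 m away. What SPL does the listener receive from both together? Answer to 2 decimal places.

81.61 dB SPL

At the listener: L_A = 99.2 − 20·log₁₀(9.7) = 79.465 dB; L_B = 93.9 − 20·log₁₀(6.6) = 77.509 dB.
Combined: 10·log₁₀(10^(79.465/10)+10^(77.509/10)) = 81.61 dB SPL.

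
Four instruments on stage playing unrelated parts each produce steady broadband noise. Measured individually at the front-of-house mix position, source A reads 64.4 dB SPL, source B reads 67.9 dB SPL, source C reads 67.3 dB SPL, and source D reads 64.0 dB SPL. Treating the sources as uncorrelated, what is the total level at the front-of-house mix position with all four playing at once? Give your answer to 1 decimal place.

Incoherent sources sum as intensities:
L_total = 10·log₁₀(10^(64.4/10) + 10^(67.9/10) + 10^(67.3/10) + 10^(64.0/10)) = 10·log₁₀(16800000) = 72.3 dB SPL.

72.3 dB SPL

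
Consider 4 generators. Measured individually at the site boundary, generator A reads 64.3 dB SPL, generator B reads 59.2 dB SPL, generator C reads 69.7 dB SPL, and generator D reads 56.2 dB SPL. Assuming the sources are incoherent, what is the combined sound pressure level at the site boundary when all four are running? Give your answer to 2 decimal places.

Uncorrelated sources add in intensity (power), not in dB.
L_total = 10·log₁₀(10^(64.3/10) + 10^(59.2/10) + 10^(69.7/10) + 10^(56.2/10)) = 10·log₁₀(13270000) = 71.23 dB SPL.

71.23 dB SPL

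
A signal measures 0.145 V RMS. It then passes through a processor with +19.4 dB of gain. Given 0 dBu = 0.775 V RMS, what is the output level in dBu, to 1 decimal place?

+4.8 dBu

Input level: 20·log₁₀(0.145/0.775) = -14.56 dBu.
Output: -14.56 + 19.4 = +4.8 dBu.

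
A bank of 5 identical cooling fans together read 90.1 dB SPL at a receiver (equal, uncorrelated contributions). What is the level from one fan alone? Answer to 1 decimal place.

83.1 dB SPL

5 equal incoherent sources add 10·log₁₀(5) = 6.99 dB over one source.
L_one = 90.1 − 6.99 = 83.1 dB SPL.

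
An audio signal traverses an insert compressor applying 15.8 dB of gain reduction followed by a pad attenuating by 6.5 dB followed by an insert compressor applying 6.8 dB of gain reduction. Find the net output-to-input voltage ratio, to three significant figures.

Net gain = (−15.8) + (−6.5) + (−6.8) = -29.1 dB.
Voltage ratio = 10^(-29.1/20) = 0.0351.

0.0351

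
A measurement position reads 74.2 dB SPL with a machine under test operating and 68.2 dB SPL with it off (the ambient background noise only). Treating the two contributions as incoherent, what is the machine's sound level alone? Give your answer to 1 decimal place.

72.9 dB SPL

Remove the background by subtracting linear intensities:
L_src = 10·log₁₀(10^(74.2/10) − 10^(68.2/10)) = 10·log₁₀(19700000) = 72.9 dB SPL.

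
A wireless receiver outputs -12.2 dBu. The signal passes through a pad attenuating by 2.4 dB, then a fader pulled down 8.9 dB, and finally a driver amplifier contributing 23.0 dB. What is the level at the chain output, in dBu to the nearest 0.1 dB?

In dB, series stages simply add:
-12.2 − 2.4 − 8.9 + 23.0 = -0.5 dBu.

-0.5 dBu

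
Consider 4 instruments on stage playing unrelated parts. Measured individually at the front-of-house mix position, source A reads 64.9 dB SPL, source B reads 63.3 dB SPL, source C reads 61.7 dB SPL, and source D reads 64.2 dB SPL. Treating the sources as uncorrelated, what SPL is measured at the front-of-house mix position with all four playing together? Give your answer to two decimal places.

Add the sources as powers (linear), then convert back to dB:
L_total = 10·log₁₀(10^(64.9/10) + 10^(63.3/10) + 10^(61.7/10) + 10^(64.2/10)) = 10·log₁₀(9338000) = 69.70 dB SPL.

69.70 dB SPL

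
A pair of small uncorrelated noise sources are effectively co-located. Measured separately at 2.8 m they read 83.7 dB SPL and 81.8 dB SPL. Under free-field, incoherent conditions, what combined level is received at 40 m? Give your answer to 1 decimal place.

62.8 dB SPL

Combined at 2.8 m: 10·log₁₀(10^(83.7/10)+10^(81.8/10)) = 85.86 dB SPL.
Then apply −20·log₁₀(40/2.8) = -23.10 dB → 62.8 dB SPL.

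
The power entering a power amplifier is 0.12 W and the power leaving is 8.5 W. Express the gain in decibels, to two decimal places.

18.50 dB

Power ratio → dB uses the 10·log₁₀ form:
10·log₁₀(8.5/0.12) = 10·log₁₀(70.83) = 18.50 dB.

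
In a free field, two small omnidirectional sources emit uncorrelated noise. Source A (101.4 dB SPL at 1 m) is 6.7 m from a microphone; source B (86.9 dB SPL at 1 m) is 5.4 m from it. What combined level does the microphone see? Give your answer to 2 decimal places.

85.11 dB SPL

At the listener: L_A = 101.4 − 20·log₁₀(6.7) = 84.879 dB; L_B = 86.9 − 20·log₁₀(5.4) = 72.252 dB.
Combined: 10·log₁₀(10^(84.879/10)+10^(72.252/10)) = 85.11 dB SPL.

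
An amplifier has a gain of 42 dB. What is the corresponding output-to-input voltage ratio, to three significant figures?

126

Voltage ratio = 10^(dB/20).
10^(42/20) = 10^(2.100) = 126.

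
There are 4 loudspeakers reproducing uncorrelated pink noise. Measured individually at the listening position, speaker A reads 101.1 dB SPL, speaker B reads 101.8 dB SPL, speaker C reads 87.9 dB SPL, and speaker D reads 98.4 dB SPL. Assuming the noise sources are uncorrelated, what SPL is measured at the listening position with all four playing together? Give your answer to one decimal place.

Uncorrelated sources add in intensity (power), not in dB.
L_total = 10·log₁₀(10^(101.1/10) + 10^(101.8/10) + 10^(87.9/10) + 10^(98.4/10)) = 10·log₁₀(35553000000) = 105.5 dB SPL.

105.5 dB SPL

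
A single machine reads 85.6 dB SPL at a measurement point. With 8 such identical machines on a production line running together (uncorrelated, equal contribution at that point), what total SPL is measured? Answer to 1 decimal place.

94.6 dB SPL

8 equal incoherent sources raise the level by 10·log₁₀(8) = 9.03 dB.
L_total = 85.6 + 9.03 = 94.6 dB SPL.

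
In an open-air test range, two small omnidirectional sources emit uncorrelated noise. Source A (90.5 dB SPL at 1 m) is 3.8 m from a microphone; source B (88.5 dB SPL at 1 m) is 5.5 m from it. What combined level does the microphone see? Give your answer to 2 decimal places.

At the listener: L_A = 90.5 − 20·log₁₀(3.8) = 78.904 dB; L_B = 88.5 − 20·log₁₀(5.5) = 73.693 dB.
Combined: 10·log₁₀(10^(78.904/10)+10^(73.693/10)) = 80.05 dB SPL.

80.05 dB SPL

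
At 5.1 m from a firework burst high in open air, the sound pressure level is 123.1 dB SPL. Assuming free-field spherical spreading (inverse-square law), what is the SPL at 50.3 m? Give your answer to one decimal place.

Free-field point source: level drops by 20·log₁₀ of the distance ratio.
ΔL = −20·log₁₀(50.3/5.1) = -19.88 dB, so L₂ = 123.1 + (-19.88) = 103.2 dB SPL.

103.2 dB SPL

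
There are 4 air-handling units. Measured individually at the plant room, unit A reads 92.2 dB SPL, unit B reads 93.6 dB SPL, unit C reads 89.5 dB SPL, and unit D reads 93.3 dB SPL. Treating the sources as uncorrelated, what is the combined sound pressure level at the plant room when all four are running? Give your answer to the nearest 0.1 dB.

Uncorrelated sources add in intensity (power), not in dB.
L_total = 10·log₁₀(10^(92.2/10) + 10^(93.6/10) + 10^(89.5/10) + 10^(93.3/10)) = 10·log₁₀(6980000000) = 98.4 dB SPL.

98.4 dB SPL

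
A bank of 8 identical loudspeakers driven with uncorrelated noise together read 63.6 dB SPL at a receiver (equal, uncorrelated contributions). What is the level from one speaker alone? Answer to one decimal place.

54.6 dB SPL

8 equal incoherent sources add 10·log₁₀(8) = 9.03 dB over one source.
L_one = 63.6 − 9.03 = 54.6 dB SPL.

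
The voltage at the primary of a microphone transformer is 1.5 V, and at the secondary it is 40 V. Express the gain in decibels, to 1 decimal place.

28.5 dB

Voltage is an amplitude quantity, so gain = 20·log₁₀(V_out/V_in).
20·log₁₀(40/1.5) = 20·log₁₀(26.67) = 28.5 dB.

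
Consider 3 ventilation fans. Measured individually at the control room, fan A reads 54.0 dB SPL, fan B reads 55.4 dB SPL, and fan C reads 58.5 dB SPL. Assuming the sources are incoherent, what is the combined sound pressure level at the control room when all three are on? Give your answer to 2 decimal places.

Incoherent sources sum as intensities:
L_total = 10·log₁₀(10^(54.0/10) + 10^(55.4/10) + 10^(58.5/10)) = 10·log₁₀(1306000) = 61.16 dB SPL.

61.16 dB SPL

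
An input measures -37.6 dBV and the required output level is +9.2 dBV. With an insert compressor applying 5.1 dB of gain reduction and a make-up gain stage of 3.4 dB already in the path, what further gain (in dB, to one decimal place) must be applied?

The required make-up gain is the shortfall in the dB sum.
G = +9.2 − (-37.6) + 5.1 − 3.4 = 48.5 dB.

48.5 dB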